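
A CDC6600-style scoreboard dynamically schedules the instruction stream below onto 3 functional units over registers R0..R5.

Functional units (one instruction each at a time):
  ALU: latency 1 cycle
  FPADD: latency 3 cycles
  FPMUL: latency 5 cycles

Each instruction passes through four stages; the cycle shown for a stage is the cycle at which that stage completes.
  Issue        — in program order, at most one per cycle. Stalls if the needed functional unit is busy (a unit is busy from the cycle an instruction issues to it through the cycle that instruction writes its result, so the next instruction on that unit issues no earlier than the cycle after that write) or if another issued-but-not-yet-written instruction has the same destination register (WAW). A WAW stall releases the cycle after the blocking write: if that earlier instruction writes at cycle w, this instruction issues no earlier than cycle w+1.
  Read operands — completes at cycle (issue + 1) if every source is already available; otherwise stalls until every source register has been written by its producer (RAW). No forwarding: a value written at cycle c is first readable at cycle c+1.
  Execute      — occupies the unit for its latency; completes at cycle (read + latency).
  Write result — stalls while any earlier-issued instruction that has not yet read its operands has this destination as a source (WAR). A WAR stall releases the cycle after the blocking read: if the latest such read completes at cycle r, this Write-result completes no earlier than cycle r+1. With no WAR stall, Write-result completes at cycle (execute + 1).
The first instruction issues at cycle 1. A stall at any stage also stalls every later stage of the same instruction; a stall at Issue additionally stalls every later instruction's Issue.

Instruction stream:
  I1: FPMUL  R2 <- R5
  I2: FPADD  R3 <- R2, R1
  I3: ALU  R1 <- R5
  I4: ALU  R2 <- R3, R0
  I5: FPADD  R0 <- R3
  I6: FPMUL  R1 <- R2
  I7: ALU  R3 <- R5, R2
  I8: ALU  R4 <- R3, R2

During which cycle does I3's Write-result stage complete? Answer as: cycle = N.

1) issue 1, read 2, done 7, write 8
2) issue 2, read 9, done 12, write 13  <RAW R2: wait I1 write@8>
3) issue 3, read 4, done 5, write 10  <WAR R1: wait I2 read@9>
4) issue 11, read 14, done 15, write 16  <struct: ALU busy until I3 writes@10 / RAW R3: wait I2 write@13>
5) issue 14, read 15, done 18, write 19  <struct: FPADD busy until I2 writes@13>
6) issue 15, read 17, done 22, write 23  <RAW R2: wait I4 write@16>
7) issue 17, read 18, done 19, write 20  <struct: ALU busy until I4 writes@16>
8) issue 21, read 22, done 23, write 24  <struct: ALU busy until I7 writes@20>

cycle = 10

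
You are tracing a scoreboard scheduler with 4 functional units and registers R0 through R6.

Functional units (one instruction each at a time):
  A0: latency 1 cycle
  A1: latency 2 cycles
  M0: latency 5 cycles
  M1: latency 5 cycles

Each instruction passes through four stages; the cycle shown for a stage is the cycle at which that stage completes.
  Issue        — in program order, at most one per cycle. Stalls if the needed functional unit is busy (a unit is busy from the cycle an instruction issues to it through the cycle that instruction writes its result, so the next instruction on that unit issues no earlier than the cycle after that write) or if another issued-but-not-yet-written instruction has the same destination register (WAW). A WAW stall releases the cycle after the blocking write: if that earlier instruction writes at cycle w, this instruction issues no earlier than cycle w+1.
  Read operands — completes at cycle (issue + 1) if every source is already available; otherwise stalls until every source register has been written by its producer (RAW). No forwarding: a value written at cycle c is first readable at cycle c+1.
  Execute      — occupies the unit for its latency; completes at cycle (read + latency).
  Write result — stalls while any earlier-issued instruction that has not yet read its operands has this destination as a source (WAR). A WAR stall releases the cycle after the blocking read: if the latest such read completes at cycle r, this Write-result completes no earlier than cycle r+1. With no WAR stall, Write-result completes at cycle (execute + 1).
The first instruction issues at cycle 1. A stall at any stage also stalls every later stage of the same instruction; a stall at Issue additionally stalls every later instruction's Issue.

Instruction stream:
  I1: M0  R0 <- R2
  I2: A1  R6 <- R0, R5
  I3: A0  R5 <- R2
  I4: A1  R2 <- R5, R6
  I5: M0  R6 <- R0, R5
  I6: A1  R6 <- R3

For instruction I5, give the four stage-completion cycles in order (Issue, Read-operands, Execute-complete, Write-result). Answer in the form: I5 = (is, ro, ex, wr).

I5 = (14, 15, 20, 21)

[1] I1 issues→M0
[2] I1 reads, I2 issues→A1
[3] I3 issues→A0
[4] I3 reads
[5] I3 exec-done
[7] I1 exec-done
[8] I1 writes R0
[9] I2 reads
[10] I3 writes R5
[11] I2 exec-done
[12] I2 writes R6
[13] I4 issues→A1
[14] I4 reads, I5 issues→M0
[15] I5 reads
[16] I4 exec-done
[17] I4 writes R2
[20] I5 exec-done
[21] I5 writes R6
[22] I6 issues→A1
[23] I6 reads
[25] I6 exec-done
[26] I6 writes R6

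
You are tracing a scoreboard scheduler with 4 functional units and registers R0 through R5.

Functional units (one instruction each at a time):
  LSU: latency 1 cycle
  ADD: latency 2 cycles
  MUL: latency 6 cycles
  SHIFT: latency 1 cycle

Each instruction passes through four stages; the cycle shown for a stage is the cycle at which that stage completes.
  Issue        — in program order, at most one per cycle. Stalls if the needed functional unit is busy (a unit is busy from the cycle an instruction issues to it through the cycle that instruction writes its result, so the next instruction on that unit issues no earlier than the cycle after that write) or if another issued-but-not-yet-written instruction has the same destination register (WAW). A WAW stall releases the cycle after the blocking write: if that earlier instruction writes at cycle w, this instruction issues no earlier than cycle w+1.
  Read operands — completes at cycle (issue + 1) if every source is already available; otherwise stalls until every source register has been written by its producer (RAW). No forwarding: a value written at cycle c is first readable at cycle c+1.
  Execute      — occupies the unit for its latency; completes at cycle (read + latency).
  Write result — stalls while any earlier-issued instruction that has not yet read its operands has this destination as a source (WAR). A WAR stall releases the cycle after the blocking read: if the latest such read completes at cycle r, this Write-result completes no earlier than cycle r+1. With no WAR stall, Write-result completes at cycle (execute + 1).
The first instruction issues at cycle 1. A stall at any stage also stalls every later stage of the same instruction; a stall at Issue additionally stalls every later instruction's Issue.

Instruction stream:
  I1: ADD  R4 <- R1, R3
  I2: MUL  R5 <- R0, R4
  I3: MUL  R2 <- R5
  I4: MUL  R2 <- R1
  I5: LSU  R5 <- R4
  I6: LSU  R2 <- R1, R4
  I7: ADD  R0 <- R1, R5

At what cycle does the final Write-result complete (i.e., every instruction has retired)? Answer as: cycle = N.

cycle = 37

cycle 1: I1→ADD
cycle 2: I1 RO · I2→MUL
cycle 4: I1 EX
cycle 5: I1 WR R4
cycle 6: I2 RO
cycle 12: I2 EX
cycle 13: I2 WR R5
cycle 14: I3→MUL
cycle 15: I3 RO
cycle 21: I3 EX
cycle 22: I3 WR R2
cycle 23: I4→MUL
cycle 24: I4 RO · I5→LSU
cycle 25: I5 RO
cycle 26: I5 EX
cycle 27: I5 WR R5
cycle 30: I4 EX
cycle 31: I4 WR R2
cycle 32: I6→LSU
cycle 33: I6 RO · I7→ADD
cycle 34: I6 EX · I7 RO
cycle 35: I6 WR R2
cycle 36: I7 EX
cycle 37: I7 WR R0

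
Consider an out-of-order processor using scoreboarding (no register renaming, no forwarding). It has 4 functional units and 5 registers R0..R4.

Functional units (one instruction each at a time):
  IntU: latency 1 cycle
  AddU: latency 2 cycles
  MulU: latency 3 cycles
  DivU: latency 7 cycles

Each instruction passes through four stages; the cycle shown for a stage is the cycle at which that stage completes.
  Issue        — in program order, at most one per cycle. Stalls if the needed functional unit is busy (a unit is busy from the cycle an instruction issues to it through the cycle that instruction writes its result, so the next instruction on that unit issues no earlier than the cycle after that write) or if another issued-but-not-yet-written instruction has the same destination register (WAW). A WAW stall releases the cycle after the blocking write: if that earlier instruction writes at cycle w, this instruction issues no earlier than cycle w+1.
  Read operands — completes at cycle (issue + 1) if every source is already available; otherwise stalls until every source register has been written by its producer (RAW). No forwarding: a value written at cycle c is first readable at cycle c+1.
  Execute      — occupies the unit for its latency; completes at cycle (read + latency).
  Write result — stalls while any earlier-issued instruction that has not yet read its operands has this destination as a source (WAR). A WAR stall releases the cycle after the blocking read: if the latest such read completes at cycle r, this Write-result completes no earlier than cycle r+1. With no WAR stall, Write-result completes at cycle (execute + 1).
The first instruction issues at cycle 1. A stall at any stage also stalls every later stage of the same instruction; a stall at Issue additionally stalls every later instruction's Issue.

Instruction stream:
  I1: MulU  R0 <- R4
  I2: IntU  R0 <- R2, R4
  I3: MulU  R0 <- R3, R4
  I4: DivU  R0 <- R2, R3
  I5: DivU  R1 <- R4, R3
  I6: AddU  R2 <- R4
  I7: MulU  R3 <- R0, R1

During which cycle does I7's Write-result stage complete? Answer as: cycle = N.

cycle = 41

t=1  I1→MulU
t=2  I1 RO
t=5  I1 EX
t=6  I1 WR R0
t=7  I2→IntU
t=8  I2 RO
t=9  I2 EX
t=10  I2 WR R0
t=11  I3→MulU
t=12  I3 RO
t=15  I3 EX
t=16  I3 WR R0
t=17  I4→DivU
t=18  I4 RO
t=25  I4 EX
t=26  I4 WR R0
t=27  I5→DivU
t=28  I5 RO · I6→AddU
t=29  I6 RO · I7→MulU
t=31  I6 EX
t=32  I6 WR R2
t=35  I5 EX
t=36  I5 WR R1
t=37  I7 RO
t=40  I7 EX
t=41  I7 WR R3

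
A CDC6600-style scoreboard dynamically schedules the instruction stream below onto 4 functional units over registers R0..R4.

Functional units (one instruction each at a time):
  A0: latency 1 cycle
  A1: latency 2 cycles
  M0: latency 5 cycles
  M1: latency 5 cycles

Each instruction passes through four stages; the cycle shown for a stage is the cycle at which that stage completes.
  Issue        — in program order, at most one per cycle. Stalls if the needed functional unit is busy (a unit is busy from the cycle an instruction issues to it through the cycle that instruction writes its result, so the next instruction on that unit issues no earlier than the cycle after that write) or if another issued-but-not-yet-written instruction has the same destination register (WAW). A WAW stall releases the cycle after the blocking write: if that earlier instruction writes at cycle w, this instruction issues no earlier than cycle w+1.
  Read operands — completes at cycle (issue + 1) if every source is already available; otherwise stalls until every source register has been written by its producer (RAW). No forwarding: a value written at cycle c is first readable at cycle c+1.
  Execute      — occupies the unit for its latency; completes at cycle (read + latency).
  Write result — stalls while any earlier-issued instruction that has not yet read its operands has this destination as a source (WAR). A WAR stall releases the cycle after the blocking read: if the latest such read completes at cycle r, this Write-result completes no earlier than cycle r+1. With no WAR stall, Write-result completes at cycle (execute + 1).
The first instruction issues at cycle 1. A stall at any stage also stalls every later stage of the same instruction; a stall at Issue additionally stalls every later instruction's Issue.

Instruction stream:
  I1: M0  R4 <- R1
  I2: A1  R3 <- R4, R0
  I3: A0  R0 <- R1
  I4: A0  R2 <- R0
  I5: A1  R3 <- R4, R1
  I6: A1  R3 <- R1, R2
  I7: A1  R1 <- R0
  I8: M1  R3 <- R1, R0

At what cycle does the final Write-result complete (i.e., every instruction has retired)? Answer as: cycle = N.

I1  is:1  ro:2  ex:7  wr:8
I2  is:2  ro:9  ex:11  wr:12  — RAW R4: wait I1 write@8
I3  is:3  ro:4  ex:5  wr:10  — WAR R0: wait I2 read@9
I4  is:11  ro:12  ex:13  wr:14  — struct: A0 busy until I3 writes@10
I5  is:13  ro:14  ex:16  wr:17  — struct: A1 busy until I2 writes@12
I6  is:18  ro:19  ex:21  wr:22  — struct: A1 busy until I5 writes@17
I7  is:23  ro:24  ex:26  wr:27  — struct: A1 busy until I6 writes@22
I8  is:24  ro:28  ex:33  wr:34  — RAW R1: wait I7 write@27

cycle = 34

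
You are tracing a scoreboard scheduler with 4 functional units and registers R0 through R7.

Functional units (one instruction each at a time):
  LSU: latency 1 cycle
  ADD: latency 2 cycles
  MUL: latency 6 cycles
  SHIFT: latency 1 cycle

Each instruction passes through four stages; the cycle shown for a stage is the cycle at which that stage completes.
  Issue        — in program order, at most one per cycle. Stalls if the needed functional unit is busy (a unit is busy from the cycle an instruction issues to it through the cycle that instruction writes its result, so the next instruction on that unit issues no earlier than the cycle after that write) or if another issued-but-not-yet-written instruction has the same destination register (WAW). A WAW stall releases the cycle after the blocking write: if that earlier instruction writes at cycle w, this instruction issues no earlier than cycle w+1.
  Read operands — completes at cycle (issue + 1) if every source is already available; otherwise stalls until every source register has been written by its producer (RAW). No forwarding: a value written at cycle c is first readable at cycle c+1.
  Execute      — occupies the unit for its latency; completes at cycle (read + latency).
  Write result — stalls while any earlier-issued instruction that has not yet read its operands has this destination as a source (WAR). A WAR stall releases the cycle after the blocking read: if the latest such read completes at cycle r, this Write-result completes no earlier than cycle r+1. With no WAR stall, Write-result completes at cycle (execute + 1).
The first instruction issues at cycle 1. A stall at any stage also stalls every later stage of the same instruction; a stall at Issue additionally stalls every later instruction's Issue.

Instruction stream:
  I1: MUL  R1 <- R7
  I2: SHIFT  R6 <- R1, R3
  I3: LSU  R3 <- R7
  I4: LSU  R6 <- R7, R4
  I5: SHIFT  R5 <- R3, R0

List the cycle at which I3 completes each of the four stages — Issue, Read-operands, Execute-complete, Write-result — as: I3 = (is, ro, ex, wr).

I3 = (3, 4, 5, 11)

I1: IS=1 RO=2 EX=8 WR=9
I2: IS=2 RO=10 EX=11 WR=12  [RAW R1: wait I1 write@9]
I3: IS=3 RO=4 EX=5 WR=11  [WAR R3: wait I2 read@10]
I4: IS=13 RO=14 EX=15 WR=16  [WAW R6: wait I2 write@12]
I5: IS=14 RO=15 EX=16 WR=17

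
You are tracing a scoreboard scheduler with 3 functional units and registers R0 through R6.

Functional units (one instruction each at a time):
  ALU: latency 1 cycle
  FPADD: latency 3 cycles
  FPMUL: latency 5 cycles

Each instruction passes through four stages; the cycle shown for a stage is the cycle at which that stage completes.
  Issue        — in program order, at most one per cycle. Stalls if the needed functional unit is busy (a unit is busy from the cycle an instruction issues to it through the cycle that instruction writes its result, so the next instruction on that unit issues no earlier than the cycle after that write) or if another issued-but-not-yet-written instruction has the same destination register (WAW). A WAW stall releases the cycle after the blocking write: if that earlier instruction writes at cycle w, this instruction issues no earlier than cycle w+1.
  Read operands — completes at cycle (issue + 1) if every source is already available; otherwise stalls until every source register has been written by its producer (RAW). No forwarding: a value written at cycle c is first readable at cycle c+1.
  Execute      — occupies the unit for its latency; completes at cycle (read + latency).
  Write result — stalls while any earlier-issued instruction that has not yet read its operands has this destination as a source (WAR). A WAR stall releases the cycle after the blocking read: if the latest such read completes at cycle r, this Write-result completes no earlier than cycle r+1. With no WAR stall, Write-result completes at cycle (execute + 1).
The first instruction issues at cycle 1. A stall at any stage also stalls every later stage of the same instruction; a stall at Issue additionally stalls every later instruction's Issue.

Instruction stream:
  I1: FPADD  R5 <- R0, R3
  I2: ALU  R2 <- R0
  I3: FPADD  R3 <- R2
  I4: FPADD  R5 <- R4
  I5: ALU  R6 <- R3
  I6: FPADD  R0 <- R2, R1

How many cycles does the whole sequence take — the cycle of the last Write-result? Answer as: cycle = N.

cycle = 24

I1: IS=1 RO=2 EX=5 WR=6
I2: IS=2 RO=3 EX=4 WR=5
I3: IS=7 RO=8 EX=11 WR=12  [struct: FPADD busy until I1 writes@6]
I4: IS=13 RO=14 EX=17 WR=18  [struct: FPADD busy until I3 writes@12]
I5: IS=14 RO=15 EX=16 WR=17
I6: IS=19 RO=20 EX=23 WR=24  [struct: FPADD busy until I4 writes@18]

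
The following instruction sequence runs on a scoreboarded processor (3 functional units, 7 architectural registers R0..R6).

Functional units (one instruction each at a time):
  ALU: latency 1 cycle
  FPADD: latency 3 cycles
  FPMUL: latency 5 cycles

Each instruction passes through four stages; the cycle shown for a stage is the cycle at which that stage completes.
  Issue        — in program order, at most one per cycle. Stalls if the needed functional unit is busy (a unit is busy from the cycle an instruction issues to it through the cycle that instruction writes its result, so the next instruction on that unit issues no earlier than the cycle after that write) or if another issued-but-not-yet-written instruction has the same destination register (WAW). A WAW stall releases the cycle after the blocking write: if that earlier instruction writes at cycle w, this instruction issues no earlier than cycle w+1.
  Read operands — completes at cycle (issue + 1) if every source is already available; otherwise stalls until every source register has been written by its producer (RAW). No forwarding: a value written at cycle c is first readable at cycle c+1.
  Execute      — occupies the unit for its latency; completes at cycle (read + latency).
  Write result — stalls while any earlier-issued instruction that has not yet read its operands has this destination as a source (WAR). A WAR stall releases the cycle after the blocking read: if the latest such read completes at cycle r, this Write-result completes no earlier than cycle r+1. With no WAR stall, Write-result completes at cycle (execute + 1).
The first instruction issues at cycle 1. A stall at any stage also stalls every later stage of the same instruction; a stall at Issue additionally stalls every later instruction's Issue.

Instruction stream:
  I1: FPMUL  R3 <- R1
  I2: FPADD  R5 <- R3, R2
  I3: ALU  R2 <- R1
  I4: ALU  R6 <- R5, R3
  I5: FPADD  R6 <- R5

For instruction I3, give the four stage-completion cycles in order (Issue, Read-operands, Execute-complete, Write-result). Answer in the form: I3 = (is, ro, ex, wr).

I3 = (3, 4, 5, 10)

[1] I1→FPMUL
[2] I1 RO, I2→FPADD
[3] I3→ALU
[4] I3 RO
[5] I3 EX
[7] I1 EX
[8] I1 WR R3
[9] I2 RO
[10] I3 WR R2
[11] I4→ALU
[12] I2 EX
[13] I2 WR R5
[14] I4 RO
[15] I4 EX
[16] I4 WR R6
[17] I5→FPADD
[18] I5 RO
[21] I5 EX
[22] I5 WR R6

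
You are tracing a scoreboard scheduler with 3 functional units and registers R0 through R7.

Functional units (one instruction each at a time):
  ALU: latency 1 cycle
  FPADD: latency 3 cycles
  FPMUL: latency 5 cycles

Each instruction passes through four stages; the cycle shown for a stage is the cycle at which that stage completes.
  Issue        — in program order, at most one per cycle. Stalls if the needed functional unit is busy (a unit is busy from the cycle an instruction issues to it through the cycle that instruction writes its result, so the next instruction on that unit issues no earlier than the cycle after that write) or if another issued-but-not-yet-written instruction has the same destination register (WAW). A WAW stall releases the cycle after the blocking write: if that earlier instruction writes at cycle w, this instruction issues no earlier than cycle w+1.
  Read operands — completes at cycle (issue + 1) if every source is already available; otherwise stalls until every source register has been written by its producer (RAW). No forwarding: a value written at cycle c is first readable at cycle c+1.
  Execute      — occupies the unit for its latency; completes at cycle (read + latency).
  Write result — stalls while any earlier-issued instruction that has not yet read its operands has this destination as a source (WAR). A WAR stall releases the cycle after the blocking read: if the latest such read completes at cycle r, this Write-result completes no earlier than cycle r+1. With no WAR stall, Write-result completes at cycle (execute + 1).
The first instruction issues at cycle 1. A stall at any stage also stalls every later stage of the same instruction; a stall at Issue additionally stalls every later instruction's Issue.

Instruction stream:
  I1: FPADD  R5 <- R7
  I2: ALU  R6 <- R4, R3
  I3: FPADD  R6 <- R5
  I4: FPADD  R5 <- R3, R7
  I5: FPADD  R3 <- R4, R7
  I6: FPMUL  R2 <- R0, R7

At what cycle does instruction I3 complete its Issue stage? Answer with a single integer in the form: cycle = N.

cycle = 7

[1] I1 issues→FPADD
[2] I1 reads | I2 issues→ALU
[3] I2 reads
[4] I2 exec-done
[5] I1 exec-done | I2 writes R6
[6] I1 writes R5
[7] I3 issues→FPADD
[8] I3 reads
[11] I3 exec-done
[12] I3 writes R6
[13] I4 issues→FPADD
[14] I4 reads
[17] I4 exec-done
[18] I4 writes R5
[19] I5 issues→FPADD
[20] I5 reads | I6 issues→FPMUL
[21] I6 reads
[23] I5 exec-done
[24] I5 writes R3
[26] I6 exec-done
[27] I6 writes R2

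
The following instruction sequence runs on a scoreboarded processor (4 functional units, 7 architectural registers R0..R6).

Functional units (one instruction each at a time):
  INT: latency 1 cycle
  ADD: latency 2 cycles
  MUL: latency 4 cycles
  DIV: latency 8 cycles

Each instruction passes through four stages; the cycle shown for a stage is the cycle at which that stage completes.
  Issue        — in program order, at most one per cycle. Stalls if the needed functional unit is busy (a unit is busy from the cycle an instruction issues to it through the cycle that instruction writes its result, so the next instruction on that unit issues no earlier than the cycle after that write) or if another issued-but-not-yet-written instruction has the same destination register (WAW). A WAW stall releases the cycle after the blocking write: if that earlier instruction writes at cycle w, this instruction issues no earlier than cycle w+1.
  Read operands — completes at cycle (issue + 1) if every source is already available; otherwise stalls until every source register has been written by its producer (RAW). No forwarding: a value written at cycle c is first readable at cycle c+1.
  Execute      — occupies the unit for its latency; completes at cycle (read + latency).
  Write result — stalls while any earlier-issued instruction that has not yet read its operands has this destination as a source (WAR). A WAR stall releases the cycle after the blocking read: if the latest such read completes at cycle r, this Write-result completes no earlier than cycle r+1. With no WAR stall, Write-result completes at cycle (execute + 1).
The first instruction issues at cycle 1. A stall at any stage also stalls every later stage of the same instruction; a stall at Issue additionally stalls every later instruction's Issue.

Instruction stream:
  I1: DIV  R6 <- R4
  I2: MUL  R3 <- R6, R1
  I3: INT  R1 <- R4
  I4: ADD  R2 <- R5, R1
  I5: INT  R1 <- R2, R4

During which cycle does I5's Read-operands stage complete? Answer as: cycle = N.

cycle = 18

c1: I1→DIV
c2: I1 RO, I2→MUL
c3: I3→INT
c4: I3 RO, I4→ADD
c5: I3 EX
c10: I1 EX
c11: I1 WR R6
c12: I2 RO
c13: I3 WR R1
c14: I4 RO, I5→INT
c16: I2 EX, I4 EX
c17: I2 WR R3, I4 WR R2
c18: I5 RO
c19: I5 EX
c20: I5 WR R1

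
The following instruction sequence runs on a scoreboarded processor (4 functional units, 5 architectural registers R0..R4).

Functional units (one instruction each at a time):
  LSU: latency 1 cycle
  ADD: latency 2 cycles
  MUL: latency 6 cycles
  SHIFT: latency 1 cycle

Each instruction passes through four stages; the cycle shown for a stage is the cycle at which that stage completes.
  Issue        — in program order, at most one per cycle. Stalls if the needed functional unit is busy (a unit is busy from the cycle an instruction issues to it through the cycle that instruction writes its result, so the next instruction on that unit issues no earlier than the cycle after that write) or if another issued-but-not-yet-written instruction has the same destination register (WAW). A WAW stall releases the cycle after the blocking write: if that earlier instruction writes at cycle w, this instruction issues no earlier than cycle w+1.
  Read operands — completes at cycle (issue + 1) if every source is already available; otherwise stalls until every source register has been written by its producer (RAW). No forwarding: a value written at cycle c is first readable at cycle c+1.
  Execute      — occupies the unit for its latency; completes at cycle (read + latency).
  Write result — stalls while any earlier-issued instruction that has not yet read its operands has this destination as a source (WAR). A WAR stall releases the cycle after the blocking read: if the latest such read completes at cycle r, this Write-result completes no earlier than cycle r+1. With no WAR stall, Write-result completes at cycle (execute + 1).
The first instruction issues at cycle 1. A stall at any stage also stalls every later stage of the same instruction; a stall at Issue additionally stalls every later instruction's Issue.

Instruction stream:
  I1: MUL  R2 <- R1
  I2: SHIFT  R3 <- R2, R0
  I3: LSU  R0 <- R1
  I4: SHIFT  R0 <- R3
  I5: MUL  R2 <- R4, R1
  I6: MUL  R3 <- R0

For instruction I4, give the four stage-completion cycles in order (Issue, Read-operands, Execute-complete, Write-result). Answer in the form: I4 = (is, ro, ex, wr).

I4 = (13, 14, 15, 16)

I1  is:1  ro:2  ex:8  wr:9
I2  is:2  ro:10  ex:11  wr:12  — RAW R2: wait I1 write@9
I3  is:3  ro:4  ex:5  wr:11  — WAR R0: wait I2 read@10
I4  is:13  ro:14  ex:15  wr:16  — struct: SHIFT busy until I2 writes@12
I5  is:14  ro:15  ex:21  wr:22
I6  is:23  ro:24  ex:30  wr:31  — struct: MUL busy until I5 writes@22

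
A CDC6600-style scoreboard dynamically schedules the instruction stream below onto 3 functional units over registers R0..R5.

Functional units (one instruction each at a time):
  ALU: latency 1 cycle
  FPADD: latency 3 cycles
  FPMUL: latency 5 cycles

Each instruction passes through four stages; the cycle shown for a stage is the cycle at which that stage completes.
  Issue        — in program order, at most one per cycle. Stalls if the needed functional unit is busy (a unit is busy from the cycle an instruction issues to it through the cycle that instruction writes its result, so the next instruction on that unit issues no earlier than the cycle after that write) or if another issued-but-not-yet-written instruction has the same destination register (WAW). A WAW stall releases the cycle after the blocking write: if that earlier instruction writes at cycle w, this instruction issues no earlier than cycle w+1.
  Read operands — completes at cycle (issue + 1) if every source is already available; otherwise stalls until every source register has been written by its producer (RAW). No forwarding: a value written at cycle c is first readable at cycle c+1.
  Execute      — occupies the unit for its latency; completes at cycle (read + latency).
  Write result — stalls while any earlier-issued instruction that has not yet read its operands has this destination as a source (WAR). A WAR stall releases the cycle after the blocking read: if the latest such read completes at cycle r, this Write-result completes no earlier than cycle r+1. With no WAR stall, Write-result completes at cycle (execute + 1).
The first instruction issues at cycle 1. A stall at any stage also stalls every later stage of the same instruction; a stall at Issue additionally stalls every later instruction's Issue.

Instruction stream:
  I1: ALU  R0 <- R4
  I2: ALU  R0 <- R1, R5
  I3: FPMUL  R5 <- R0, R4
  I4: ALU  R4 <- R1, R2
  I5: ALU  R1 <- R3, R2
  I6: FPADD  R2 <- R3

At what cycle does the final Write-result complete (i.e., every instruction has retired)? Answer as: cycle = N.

cycle = 19

[1] issue I1 (ALU)
[2] I1 read-ops
[3] I1 finished on ALU
[4] I1→R0
[5] issue I2 (ALU)
[6] I2 read-ops · issue I3 (FPMUL)
[7] I2 finished on ALU
[8] I2→R0
[9] I3 read-ops · issue I4 (ALU)
[10] I4 read-ops
[11] I4 finished on ALU
[12] I4→R4
[13] issue I5 (ALU)
[14] I3 finished on FPMUL · I5 read-ops · issue I6 (FPADD)
[15] I3→R5 · I5 finished on ALU · I6 read-ops
[16] I5→R1
[18] I6 finished on FPADD
[19] I6→R2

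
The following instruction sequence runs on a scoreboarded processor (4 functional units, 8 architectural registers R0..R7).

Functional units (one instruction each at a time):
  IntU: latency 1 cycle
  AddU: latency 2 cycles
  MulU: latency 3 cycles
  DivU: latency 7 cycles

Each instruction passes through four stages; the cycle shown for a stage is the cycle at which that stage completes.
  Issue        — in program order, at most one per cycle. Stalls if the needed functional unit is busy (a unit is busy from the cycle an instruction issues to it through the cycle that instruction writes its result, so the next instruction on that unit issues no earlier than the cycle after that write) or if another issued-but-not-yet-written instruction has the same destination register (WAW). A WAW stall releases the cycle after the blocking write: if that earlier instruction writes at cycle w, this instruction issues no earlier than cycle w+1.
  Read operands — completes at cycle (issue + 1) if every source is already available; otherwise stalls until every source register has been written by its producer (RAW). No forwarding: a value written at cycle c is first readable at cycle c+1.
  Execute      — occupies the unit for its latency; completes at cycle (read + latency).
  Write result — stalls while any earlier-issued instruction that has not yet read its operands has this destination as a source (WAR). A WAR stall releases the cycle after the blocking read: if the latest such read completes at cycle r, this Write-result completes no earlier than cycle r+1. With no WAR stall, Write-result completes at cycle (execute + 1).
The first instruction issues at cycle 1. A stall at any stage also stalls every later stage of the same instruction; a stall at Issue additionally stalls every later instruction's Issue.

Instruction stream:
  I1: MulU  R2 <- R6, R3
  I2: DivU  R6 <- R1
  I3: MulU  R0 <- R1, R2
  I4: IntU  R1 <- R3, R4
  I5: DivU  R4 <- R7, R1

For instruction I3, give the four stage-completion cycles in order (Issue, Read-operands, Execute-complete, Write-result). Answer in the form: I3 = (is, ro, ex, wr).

t=1  I1→MulU
t=2  I1 RO · I2→DivU
t=3  I2 RO
t=5  I1 EX
t=6  I1 WR R2
t=7  I3→MulU
t=8  I3 RO · I4→IntU
t=9  I4 RO
t=10  I2 EX · I4 EX
t=11  I2 WR R6 · I3 EX · I4 WR R1
t=12  I3 WR R0 · I5→DivU
t=13  I5 RO
t=20  I5 EX
t=21  I5 WR R4

I3 = (7, 8, 11, 12)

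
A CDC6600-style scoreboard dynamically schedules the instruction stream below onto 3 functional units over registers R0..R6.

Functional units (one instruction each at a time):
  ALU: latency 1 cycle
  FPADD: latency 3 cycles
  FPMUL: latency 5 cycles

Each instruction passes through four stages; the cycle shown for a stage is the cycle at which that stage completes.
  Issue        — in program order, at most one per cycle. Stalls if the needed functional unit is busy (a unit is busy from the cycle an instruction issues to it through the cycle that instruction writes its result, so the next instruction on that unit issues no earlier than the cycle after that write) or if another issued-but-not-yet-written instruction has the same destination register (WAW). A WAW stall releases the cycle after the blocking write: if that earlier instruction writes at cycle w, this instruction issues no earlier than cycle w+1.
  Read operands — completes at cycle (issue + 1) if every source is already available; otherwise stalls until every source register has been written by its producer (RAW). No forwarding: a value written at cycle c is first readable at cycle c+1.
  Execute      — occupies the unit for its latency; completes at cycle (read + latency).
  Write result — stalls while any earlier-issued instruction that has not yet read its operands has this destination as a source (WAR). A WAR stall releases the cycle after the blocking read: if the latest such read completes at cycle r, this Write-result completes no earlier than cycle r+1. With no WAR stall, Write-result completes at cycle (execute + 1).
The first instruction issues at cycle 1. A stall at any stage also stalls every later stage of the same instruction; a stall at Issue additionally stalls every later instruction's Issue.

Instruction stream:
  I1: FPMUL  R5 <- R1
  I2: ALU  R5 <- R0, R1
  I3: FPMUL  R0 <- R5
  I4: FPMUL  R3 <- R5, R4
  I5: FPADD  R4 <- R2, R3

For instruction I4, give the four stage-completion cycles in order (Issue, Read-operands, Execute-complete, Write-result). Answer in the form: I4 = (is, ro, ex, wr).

t=1  I1 dispatched to FPMUL
t=2  I1 operands ready
t=7  I1 complete
t=8  R5←I1
t=9  I2 dispatched to ALU
t=10  I2 operands ready; I3 dispatched to FPMUL
t=11  I2 complete
t=12  R5←I2
t=13  I3 operands ready
t=18  I3 complete
t=19  R0←I3
t=20  I4 dispatched to FPMUL
t=21  I4 operands ready; I5 dispatched to FPADD
t=26  I4 complete
t=27  R3←I4
t=28  I5 operands ready
t=31  I5 complete
t=32  R4←I5

I4 = (20, 21, 26, 27)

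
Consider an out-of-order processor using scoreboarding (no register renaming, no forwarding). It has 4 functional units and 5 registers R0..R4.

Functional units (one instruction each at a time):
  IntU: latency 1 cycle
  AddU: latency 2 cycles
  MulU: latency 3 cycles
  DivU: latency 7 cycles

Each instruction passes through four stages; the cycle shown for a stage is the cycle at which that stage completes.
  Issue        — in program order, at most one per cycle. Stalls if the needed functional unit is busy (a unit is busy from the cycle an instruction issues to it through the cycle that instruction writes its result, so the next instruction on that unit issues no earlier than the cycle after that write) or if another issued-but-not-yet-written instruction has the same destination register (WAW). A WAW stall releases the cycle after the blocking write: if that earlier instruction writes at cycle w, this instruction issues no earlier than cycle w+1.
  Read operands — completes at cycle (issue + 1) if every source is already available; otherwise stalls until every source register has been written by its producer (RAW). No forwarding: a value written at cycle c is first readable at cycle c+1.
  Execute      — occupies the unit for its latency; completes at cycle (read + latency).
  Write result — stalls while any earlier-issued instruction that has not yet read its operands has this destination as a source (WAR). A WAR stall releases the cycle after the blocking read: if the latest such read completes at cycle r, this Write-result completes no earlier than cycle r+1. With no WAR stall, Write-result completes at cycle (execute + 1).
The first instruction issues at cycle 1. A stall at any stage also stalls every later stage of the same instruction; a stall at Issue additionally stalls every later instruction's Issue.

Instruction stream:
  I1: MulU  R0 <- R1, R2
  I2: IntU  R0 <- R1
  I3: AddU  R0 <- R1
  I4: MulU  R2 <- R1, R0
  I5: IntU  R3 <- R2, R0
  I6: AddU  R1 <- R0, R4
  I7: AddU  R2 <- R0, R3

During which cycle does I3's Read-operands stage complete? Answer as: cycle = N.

[I1] 1/2/5/6
[I2] 7/8/9/10  (WAW R0: wait I1 write@6)
[I3] 11/12/14/15  (WAW R0: wait I2 write@10)
[I4] 12/16/19/20  (RAW R0: wait I3 write@15)
[I5] 13/21/22/23  (RAW R2: wait I4 write@20)
[I6] 16/17/19/20  (struct: AddU busy until I3 writes@15)
[I7] 21/24/26/27  (struct: AddU busy until I6 writes@20; RAW R3: wait I5 write@23)

cycle = 12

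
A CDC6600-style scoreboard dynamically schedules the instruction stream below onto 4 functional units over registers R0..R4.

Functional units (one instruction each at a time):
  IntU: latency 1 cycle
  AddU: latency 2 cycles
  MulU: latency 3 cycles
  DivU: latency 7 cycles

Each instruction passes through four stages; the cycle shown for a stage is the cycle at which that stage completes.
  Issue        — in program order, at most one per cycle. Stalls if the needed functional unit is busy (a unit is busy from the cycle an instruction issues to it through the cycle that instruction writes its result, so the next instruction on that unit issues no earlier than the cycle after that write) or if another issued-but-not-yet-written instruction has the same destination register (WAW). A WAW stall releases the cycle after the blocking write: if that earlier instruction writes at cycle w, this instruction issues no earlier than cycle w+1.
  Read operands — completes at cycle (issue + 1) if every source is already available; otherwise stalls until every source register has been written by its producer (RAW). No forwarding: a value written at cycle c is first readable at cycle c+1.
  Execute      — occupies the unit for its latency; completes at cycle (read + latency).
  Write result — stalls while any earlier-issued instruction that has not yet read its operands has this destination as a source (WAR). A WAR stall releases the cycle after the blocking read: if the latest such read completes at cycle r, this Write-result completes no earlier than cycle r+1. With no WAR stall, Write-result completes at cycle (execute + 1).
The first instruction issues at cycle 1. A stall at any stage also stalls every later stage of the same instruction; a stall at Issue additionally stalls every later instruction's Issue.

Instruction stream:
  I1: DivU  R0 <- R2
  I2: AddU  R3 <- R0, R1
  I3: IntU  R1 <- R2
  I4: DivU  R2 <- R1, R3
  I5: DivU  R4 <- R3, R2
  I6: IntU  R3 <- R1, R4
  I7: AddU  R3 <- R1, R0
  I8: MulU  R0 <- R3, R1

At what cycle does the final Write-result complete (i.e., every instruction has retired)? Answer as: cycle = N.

cycle = 46

[I1] 1/2/9/10
[I2] 2/11/13/14  (RAW R0: wait I1 write@10)
[I3] 3/4/5/12  (WAR R1: wait I2 read@11)
[I4] 11/15/22/23  (struct: DivU busy until I1 writes@10; RAW R3: wait I2 write@14)
[I5] 24/25/32/33  (struct: DivU busy until I4 writes@23)
[I6] 25/34/35/36  (RAW R4: wait I5 write@33)
[I7] 37/38/40/41  (WAW R3: wait I6 write@36)
[I8] 38/42/45/46  (RAW R3: wait I7 write@41)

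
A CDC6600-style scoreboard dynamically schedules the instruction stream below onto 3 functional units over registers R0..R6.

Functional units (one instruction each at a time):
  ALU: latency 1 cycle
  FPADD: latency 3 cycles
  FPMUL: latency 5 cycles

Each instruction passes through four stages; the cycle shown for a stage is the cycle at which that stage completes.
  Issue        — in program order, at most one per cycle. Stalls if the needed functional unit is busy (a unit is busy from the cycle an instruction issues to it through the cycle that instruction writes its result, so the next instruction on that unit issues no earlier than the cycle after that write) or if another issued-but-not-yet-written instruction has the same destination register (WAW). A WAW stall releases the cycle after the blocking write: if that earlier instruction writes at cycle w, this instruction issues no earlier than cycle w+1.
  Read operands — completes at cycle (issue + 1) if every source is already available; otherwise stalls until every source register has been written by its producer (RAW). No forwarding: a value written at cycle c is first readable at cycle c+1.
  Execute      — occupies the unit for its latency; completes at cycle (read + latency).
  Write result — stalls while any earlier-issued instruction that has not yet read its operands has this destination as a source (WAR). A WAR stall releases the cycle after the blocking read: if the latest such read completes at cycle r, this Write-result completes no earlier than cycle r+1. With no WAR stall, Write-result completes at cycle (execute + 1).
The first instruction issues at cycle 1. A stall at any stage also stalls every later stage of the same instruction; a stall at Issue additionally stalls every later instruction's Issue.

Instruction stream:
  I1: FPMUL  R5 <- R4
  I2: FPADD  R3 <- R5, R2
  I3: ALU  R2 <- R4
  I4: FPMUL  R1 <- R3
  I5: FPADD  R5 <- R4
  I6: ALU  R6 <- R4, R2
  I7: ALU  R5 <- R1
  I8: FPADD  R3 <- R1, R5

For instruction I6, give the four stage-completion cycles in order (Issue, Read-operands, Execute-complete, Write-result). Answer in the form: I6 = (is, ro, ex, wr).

I1: IS=1 RO=2 EX=7 WR=8
I2: IS=2 RO=9 EX=12 WR=13  [RAW R5: wait I1 write@8]
I3: IS=3 RO=4 EX=5 WR=10  [WAR R2: wait I2 read@9]
I4: IS=9 RO=14 EX=19 WR=20  [struct: FPMUL busy until I1 writes@8; RAW R3: wait I2 write@13]
I5: IS=14 RO=15 EX=18 WR=19  [struct: FPADD busy until I2 writes@13]
I6: IS=15 RO=16 EX=17 WR=18
I7: IS=20 RO=21 EX=22 WR=23  [WAW R5: wait I5 write@19]
I8: IS=21 RO=24 EX=27 WR=28  [RAW R5: wait I7 write@23]

I6 = (15, 16, 17, 18)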